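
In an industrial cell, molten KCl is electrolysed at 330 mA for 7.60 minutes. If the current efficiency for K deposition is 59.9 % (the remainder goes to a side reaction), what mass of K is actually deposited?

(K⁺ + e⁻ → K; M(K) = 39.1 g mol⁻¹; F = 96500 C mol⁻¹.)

0.0365 g

Q = I·t = 0.3300 × 456.00 = 150.5 C.
n(e⁻) = 150.5/96500 = 0.001559 mol; theoretically n(K) = 0.001559/1 = 0.001559 mol, m_theo = 0.06097 g.
At 59.9 % efficiency, m_actual = 0.599 × 0.06097 = 0.0365 g.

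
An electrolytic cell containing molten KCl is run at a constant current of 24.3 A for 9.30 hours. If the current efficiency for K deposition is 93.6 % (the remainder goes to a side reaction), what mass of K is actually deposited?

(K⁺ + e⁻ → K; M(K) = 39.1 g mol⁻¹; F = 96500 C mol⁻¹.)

Q = I·t = 24.30 × 33480 = 813600 C.
n(e⁻) = 813600/96500 = 8.431 mol; theoretically n(K) = 8.431/1 = 8.431 mol, m_theo = 329.6 g.
At 93.6 % efficiency, m_actual = 0.936 × 329.6 = 309 g.

309 g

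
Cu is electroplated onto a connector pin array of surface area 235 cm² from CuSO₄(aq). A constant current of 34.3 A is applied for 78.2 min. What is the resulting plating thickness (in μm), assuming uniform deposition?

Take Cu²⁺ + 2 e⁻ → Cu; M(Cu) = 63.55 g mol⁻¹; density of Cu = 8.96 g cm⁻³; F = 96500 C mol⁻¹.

Q = I·t = 34.30 × 4692.0 = 160900 C; n(e⁻) = 1.668 mol.
n(Cu) = n(e⁻)/2 = 0.8339 mol, so m = 0.8339 × 63.55 = 52.99 g.
Volume = m/ρ = 52.99 / 8.96 = 5.914 cm³.
Thickness = V/A = 5.914 / 235 = 0.0252 cm = 252 μm.

252 μm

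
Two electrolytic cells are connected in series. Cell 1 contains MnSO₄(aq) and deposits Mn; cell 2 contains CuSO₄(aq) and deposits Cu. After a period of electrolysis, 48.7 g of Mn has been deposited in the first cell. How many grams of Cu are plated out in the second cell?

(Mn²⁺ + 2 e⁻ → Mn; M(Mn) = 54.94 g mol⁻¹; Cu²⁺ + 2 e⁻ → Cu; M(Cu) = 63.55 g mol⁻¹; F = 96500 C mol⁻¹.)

n(Mn) = 48.7 / 54.94 = 0.8864 mol.
Since Mn²⁺ + 2 e⁻ → Mn, n(e⁻) passed = 2 × 0.8864 = 1.773 mol.
Cells in series carry the same charge, so the same 1.773 mol of electrons passes through cell 2.
Cu²⁺ + 2 e⁻ → Cu, so n(Cu) = 1.773 / 2 = 0.8864 mol.
m(Cu) = 0.8864 × 63.55 = 56.3 g.

56.3 g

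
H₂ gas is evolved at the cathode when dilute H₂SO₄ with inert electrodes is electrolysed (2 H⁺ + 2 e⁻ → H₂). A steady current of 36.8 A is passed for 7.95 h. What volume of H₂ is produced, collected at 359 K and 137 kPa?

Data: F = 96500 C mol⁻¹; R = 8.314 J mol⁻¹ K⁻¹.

Q = I·t = 36.80 A × 28620 s = 1053000 C.
n(e⁻) = Q/F = 1053000 / 96500 = 10.91 mol.
2 electrons are transferred per H₂ molecule, so n(H₂) = 10.91 / 2 = 5.457 mol.
V = nRT/P = (5.457 × 8.314 × 359) / (137 × 10³ Pa) = 0.119 m³ = 119 L.

119 L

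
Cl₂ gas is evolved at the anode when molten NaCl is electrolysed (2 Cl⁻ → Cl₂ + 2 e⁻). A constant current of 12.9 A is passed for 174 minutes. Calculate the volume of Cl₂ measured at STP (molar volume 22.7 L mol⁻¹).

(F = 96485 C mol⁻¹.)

15.8 L

Q = I·t = 12.90 A × 10440 s = 134700 C.
n(e⁻) = Q/F = 134700 / 96485 = 1.396 mol.
2 electrons are transferred per Cl₂ molecule, so n(Cl₂) = 1.396 / 2 = 0.6979 mol.
V = n × V_m = 0.6979 × 22.7 = 15.8 L.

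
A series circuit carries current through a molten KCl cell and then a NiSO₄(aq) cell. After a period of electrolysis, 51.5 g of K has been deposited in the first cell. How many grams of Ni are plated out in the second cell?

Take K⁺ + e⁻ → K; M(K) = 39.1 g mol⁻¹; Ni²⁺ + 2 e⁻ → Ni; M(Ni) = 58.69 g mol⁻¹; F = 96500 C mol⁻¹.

n(K) = 51.5 / 39.1 = 1.317 mol.
Since K⁺ + e⁻ → K, n(e⁻) passed = 1 × 1.317 = 1.317 mol.
Cells in series carry the same charge, so the same 1.317 mol of electrons passes through cell 2.
Ni²⁺ + 2 e⁻ → Ni, so n(Ni) = 1.317 / 2 = 0.6586 mol.
m(Ni) = 0.6586 × 58.69 = 38.7 g.

38.7 g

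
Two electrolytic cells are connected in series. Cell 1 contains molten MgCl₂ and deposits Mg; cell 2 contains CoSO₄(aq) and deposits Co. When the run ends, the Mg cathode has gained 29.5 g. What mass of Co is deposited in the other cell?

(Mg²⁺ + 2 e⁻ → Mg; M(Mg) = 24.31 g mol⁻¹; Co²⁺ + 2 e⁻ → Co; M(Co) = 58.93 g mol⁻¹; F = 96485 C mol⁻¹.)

n(Mg) = 29.5 / 24.31 = 1.213 mol.
Since Mg²⁺ + 2 e⁻ → Mg, n(e⁻) passed = 2 × 1.213 = 2.427 mol.
Cells in series carry the same charge, so the same 2.427 mol of electrons passes through cell 2.
Co²⁺ + 2 e⁻ → Co, so n(Co) = 2.427 / 2 = 1.213 mol.
m(Co) = 1.213 × 58.93 = 71.5 g.

71.5 g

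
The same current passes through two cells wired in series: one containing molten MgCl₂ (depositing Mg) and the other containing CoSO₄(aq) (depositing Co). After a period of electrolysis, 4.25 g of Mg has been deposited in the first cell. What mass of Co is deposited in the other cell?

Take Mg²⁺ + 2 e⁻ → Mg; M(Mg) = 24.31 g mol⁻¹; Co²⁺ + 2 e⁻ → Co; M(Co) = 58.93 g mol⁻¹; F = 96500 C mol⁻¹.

n(Mg) = 4.25 / 24.31 = 0.1748 mol.
Since Mg²⁺ + 2 e⁻ → Mg, n(e⁻) passed = 2 × 0.1748 = 0.3497 mol.
Cells in series carry the same charge, so the same 0.3497 mol of electrons passes through cell 2.
Co²⁺ + 2 e⁻ → Co, so n(Co) = 0.3497 / 2 = 0.1748 mol.
m(Co) = 0.1748 × 58.93 = 10.3 g.

10.3 g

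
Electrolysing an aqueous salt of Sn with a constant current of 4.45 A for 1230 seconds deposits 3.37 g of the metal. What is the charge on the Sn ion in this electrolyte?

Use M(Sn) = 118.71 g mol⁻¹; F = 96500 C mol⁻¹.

Q = I·t = 4.450 A × 1230.0 s = 5474 C, so n(e⁻) = 5474/96500 = 0.05672 mol.
n(Sn) deposited = 3.37 / 118.71 = 0.02839 mol.
Electrons per atom = n(e⁻)/n(Sn) = 0.05672 / 0.02839 = 2.00 ≈ 2, so the ion is Sn²⁺.

+2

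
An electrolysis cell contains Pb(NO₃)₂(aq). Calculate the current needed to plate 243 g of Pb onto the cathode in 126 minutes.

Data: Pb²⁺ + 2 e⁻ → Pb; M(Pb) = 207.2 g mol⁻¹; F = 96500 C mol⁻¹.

n(Pb) = 243 / 207.2 = 1.173 mol.
n(e⁻) = 2 × 1.173 = 2.346 mol.
Q = n(e⁻)·F = 2.346 × 96500 = 226300 C.
I = Q/t = 226300 / 7560.0 s = 29.9 A.

29.9 A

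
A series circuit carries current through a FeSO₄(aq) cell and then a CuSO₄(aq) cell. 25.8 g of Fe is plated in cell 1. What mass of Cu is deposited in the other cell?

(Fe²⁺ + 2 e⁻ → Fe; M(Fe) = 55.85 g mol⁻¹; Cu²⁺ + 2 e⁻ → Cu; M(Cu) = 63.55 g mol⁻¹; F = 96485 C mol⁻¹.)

n(Fe) = 25.8 / 55.85 = 0.4620 mol.
Since Fe²⁺ + 2 e⁻ → Fe, n(e⁻) passed = 2 × 0.4620 = 0.9239 mol.
Cells in series carry the same charge, so the same 0.9239 mol of electrons passes through cell 2.
Cu²⁺ + 2 e⁻ → Cu, so n(Cu) = 0.9239 / 2 = 0.4620 mol.
m(Cu) = 0.4620 × 63.55 = 29.4 g.

29.4 g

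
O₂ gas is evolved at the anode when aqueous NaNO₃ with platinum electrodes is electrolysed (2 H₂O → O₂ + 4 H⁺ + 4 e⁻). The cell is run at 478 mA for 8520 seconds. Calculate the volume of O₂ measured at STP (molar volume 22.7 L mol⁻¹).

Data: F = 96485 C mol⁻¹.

Q = I·t = 0.4780 A × 8520.0 s = 4073 C.
n(e⁻) = Q/F = 4073 / 96485 = 0.04221 mol.
4 electrons are transferred per O₂ molecule, so n(O₂) = 0.04221 / 4 = 0.01055 mol.
V = n × V_m = 0.01055 × 22.7 = 0.240 L.

0.240 L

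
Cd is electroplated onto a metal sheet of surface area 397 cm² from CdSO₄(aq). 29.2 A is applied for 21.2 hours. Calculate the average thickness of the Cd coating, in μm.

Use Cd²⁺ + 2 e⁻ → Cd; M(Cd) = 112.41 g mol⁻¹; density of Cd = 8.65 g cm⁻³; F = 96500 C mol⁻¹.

Q = I·t = 29.20 × 76320 = 2229000 C; n(e⁻) = 23.09 mol.
n(Cd) = n(e⁻)/2 = 11.55 mol, so m = 11.55 × 112.41 = 1298 g.
Volume = m/ρ = 1298 / 8.65 = 150.1 cm³.
Thickness = V/A = 150.1 / 397 = 0.378 cm = 3780 μm.

3780 μm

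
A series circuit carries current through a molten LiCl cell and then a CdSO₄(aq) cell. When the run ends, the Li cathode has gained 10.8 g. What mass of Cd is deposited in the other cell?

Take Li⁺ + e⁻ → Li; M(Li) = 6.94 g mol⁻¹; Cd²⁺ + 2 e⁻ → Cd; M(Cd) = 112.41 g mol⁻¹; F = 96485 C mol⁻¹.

87.5 g

n(Li) = 10.8 / 6.94 = 1.556 mol.
Since Li⁺ + e⁻ → Li, n(e⁻) passed = 1 × 1.556 = 1.556 mol.
Cells in series carry the same charge, so the same 1.556 mol of electrons passes through cell 2.
Cd²⁺ + 2 e⁻ → Cd, so n(Cd) = 1.556 / 2 = 0.7781 mol.
m(Cd) = 0.7781 × 112.41 = 87.5 g.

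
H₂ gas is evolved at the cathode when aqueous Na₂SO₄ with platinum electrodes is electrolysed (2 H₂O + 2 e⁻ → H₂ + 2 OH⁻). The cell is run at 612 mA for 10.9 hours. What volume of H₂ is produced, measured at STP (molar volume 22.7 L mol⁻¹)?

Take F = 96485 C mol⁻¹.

2.82 L

Q = I·t = 0.6120 A × 39240 s = 24010 C.
n(e⁻) = Q/F = 24010 / 96485 = 0.2489 mol.
2 electrons are transferred per H₂ molecule, so n(H₂) = 0.2489 / 2 = 0.1244 mol.
V = n × V_m = 0.1244 × 22.7 = 2.82 L.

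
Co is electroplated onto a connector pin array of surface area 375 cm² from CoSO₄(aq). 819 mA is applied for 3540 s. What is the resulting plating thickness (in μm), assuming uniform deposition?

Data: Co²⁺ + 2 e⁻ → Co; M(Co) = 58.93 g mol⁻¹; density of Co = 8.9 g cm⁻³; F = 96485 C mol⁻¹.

2.65 μm

Q = I·t = 0.8190 × 3540.0 = 2899 C; n(e⁻) = 0.03005 mol.
n(Co) = n(e⁻)/2 = 0.01502 mol, so m = 0.01502 × 58.93 = 0.8854 g.
Volume = m/ρ = 0.8854 / 8.9 = 0.09948 cm³.
Thickness = V/A = 0.09948 / 375 = 2.65 × 10⁻⁴ cm = 2.65 μm.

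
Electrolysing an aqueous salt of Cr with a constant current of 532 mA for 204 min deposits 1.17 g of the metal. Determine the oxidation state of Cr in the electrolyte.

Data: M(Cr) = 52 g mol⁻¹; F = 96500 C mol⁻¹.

+3

Q = I·t = 0.5320 A × 12240 s = 6512 C, so n(e⁻) = 6512/96500 = 0.06748 mol.
n(Cr) deposited = 1.17 / 52 = 0.02250 mol.
Electrons per atom = n(e⁻)/n(Cr) = 0.06748 / 0.02250 = 3.00 ≈ 3, so the ion is Cr³⁺.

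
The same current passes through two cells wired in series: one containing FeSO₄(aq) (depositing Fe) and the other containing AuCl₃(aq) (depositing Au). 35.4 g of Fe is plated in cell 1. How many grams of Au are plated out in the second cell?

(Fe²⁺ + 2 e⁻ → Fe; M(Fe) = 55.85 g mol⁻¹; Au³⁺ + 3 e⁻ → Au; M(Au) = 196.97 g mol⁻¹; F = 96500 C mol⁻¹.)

83.2 g

n(Fe) = 35.4 / 55.85 = 0.6338 mol.
Since Fe²⁺ + 2 e⁻ → Fe, n(e⁻) passed = 2 × 0.6338 = 1.268 mol.
Cells in series carry the same charge, so the same 1.268 mol of electrons passes through cell 2.
Au³⁺ + 3 e⁻ → Au, so n(Au) = 1.268 / 3 = 0.4226 mol.
m(Au) = 0.4226 × 196.97 = 83.2 g.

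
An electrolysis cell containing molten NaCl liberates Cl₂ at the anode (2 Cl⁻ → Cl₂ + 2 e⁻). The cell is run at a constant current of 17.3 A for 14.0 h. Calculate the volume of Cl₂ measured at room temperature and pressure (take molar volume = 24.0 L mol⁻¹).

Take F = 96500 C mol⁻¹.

108 L

Q = I·t = 17.30 A × 50400 s = 871900 C.
n(e⁻) = Q/F = 871900 / 96500 = 9.035 mol.
2 electrons are transferred per Cl₂ molecule, so n(Cl₂) = 9.035 / 2 = 4.518 mol.
V = n × V_m = 4.518 × 24.0 = 108 L.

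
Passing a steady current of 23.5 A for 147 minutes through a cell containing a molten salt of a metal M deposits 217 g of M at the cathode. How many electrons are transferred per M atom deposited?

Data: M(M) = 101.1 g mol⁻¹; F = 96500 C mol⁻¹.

Q = I·t = 23.50 A × 8820.0 s = 207300 C, so n(e⁻) = 207300/96500 = 2.148 mol.
n(M) deposited = 217 / 101.1 = 2.146 mol.
Electrons per atom = n(e⁻)/n(M) = 2.148 / 2.146 = 1.00 ≈ 1, so the ion is M⁺.

1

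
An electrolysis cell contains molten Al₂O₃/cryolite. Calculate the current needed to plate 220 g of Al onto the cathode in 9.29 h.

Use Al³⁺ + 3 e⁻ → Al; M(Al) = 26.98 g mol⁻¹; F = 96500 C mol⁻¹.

70.6 A

n(Al) = 220 / 26.98 = 8.154 mol.
n(e⁻) = 3 × 8.154 = 24.46 mol.
Q = n(e⁻)·F = 24.46 × 96500 = 2361000 C.
I = Q/t = 2361000 / 33444 s = 70.6 A.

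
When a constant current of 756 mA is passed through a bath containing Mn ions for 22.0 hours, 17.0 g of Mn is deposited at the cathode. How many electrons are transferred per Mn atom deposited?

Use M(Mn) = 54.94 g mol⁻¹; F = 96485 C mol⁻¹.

Q = I·t = 0.7560 A × 79200 s = 59880 C, so n(e⁻) = 59880/96485 = 0.6206 mol.
n(Mn) deposited = 17.0 / 54.94 = 0.3094 mol.
Electrons per atom = n(e⁻)/n(Mn) = 0.6206 / 0.3094 = 2.01 ≈ 2, so the ion is Mn²⁺.

2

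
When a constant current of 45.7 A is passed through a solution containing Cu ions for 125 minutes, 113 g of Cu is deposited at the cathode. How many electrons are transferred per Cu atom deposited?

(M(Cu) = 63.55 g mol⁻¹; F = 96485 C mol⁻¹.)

Q = I·t = 45.70 A × 7500.0 s = 342800 C, so n(e⁻) = 342800/96485 = 3.552 mol.
n(Cu) deposited = 113 / 63.55 = 1.778 mol.
Electrons per atom = n(e⁻)/n(Cu) = 3.552 / 1.778 = 2.00 ≈ 2, so the ion is Cu²⁺.

2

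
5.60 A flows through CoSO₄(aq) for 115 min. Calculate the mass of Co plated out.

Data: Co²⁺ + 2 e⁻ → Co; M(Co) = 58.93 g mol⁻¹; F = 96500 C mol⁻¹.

11.8 g

Q = I·t = 5.600 A × 6900.0 s = 38640 C.
n(e⁻) = Q/F = 38640 / 96500 = 0.4004 mol.
Co²⁺ + 2 e⁻ → Co, so n(Co) = n(e⁻)/2 = 0.2002 mol.
m = n·M = 0.2002 × 58.93 = 11.8 g.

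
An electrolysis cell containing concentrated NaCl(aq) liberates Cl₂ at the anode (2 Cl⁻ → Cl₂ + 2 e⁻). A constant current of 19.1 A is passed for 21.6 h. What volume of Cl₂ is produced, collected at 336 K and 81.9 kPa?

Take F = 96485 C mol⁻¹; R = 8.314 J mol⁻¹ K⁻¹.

263 L

Q = I·t = 19.10 A × 77760 s = 1485000 C.
n(e⁻) = Q/F = 1485000 / 96485 = 15.39 mol.
2 electrons are transferred per Cl₂ molecule, so n(Cl₂) = 15.39 / 2 = 7.697 mol.
V = nRT/P = (7.697 × 8.314 × 336) / (81.9 × 10³ Pa) = 0.263 m³ = 263 L.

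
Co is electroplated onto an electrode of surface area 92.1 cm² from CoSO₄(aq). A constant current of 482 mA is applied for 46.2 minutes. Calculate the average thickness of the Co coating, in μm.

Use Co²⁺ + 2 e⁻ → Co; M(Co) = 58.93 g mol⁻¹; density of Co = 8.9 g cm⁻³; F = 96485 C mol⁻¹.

4.98 μm

Q = I·t = 0.4820 × 2772.0 = 1336 C; n(e⁻) = 0.01385 mol.
n(Co) = n(e⁻)/2 = 0.006924 mol, so m = 0.006924 × 58.93 = 0.4080 g.
Volume = m/ρ = 0.4080 / 8.9 = 0.04585 cm³.
Thickness = V/A = 0.04585 / 92.1 = 4.98 × 10⁻⁴ cm = 4.98 μm.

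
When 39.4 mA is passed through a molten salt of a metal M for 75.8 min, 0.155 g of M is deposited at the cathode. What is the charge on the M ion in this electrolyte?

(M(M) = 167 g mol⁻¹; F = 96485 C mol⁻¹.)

+2

Q = I·t = 0.03940 A × 4548.0 s = 179.2 C, so n(e⁻) = 179.2/96485 = 0.001857 mol.
n(M) deposited = 0.155 / 167 = 0.0009281 mol.
Electrons per atom = n(e⁻)/n(M) = 0.001857 / 0.0009281 = 2.00 ≈ 2, so the ion is M²⁺.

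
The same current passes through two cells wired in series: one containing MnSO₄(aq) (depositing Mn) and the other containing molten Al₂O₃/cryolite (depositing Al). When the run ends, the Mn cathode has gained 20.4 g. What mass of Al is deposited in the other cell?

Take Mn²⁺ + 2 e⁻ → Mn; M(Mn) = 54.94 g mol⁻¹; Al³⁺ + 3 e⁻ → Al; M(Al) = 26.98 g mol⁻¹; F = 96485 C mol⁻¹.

6.68 g

n(Mn) = 20.4 / 54.94 = 0.3713 mol.
Since Mn²⁺ + 2 e⁻ → Mn, n(e⁻) passed = 2 × 0.3713 = 0.7426 mol.
Cells in series carry the same charge, so the same 0.7426 mol of electrons passes through cell 2.
Al³⁺ + 3 e⁻ → Al, so n(Al) = 0.7426 / 3 = 0.2475 mol.
m(Al) = 0.2475 × 26.98 = 6.68 g.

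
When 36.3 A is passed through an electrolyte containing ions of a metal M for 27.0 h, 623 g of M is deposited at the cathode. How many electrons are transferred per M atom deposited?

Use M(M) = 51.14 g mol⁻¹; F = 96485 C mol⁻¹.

3

Q = I·t = 36.30 A × 97200 s = 3528000 C, so n(e⁻) = 3528000/96485 = 36.57 mol.
n(M) deposited = 623 / 51.14 = 12.18 mol.
Electrons per atom = n(e⁻)/n(M) = 36.57 / 12.18 = 3.00 ≈ 3, so the ion is M³⁺.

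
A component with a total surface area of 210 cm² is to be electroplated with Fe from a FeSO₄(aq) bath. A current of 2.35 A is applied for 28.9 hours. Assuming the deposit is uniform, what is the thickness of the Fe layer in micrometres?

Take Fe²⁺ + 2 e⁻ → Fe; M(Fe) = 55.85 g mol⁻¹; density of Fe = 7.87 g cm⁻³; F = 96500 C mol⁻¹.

Q = I·t = 2.350 × 104040 = 244500 C; n(e⁻) = 2.534 mol.
n(Fe) = n(e⁻)/2 = 1.267 mol, so m = 1.267 × 55.85 = 70.75 g.
Volume = m/ρ = 70.75 / 7.87 = 8.990 cm³.
Thickness = V/A = 8.990 / 210 = 0.0428 cm = 428 μm.

428 μm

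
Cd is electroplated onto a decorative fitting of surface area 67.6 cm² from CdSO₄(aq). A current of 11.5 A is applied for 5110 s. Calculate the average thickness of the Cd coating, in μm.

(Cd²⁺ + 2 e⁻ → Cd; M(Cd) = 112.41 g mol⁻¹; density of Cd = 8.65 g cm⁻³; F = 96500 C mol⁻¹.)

Q = I·t = 11.50 × 5110.0 = 58760 C; n(e⁻) = 0.6090 mol.
n(Cd) = n(e⁻)/2 = 0.3045 mol, so m = 0.3045 × 112.41 = 34.23 g.
Volume = m/ρ = 34.23 / 8.65 = 3.957 cm³.
Thickness = V/A = 3.957 / 67.6 = 0.0585 cm = 585 μm.

585 μm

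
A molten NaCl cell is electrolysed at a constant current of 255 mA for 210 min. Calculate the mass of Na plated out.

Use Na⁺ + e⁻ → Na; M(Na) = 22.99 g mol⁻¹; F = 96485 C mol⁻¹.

Q = I·t = 0.2550 A × 12600 s = 3213 C.
n(e⁻) = Q/F = 3213 / 96485 = 0.03330 mol.
Na⁺ + e⁻ → Na, so n(Na) = n(e⁻)/1 = 0.03330 mol.
m = n·M = 0.03330 × 22.99 = 0.766 g.

0.766 g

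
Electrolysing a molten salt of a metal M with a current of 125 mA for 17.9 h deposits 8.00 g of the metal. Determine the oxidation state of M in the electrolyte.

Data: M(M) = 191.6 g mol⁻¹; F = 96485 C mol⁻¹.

+2

Q = I·t = 0.1250 A × 64440 s = 8055 C, so n(e⁻) = 8055/96485 = 0.08348 mol.
n(M) deposited = 8.00 / 191.6 = 0.04175 mol.
Electrons per atom = n(e⁻)/n(M) = 0.08348 / 0.04175 = 2.00 ≈ 2, so the ion is M²⁺.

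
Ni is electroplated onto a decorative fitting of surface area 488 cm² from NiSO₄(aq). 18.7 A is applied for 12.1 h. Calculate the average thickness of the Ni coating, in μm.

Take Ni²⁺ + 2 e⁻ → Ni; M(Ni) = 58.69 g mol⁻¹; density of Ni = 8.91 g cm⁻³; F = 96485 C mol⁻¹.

Q = I·t = 18.70 × 43560 = 814600 C; n(e⁻) = 8.442 mol.
n(Ni) = n(e⁻)/2 = 4.221 mol, so m = 4.221 × 58.69 = 247.7 g.
Volume = m/ρ = 247.7 / 8.91 = 27.81 cm³.
Thickness = V/A = 27.81 / 488 = 0.0570 cm = 570 μm.

570 μm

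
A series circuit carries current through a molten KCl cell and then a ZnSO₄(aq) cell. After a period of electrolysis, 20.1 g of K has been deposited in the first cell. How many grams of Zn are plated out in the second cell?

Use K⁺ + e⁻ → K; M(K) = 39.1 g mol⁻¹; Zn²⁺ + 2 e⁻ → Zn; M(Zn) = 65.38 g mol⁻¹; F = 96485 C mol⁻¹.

n(K) = 20.1 / 39.1 = 0.5141 mol.
Since K⁺ + e⁻ → K, n(e⁻) passed = 1 × 0.5141 = 0.5141 mol.
Cells in series carry the same charge, so the same 0.5141 mol of electrons passes through cell 2.
Zn²⁺ + 2 e⁻ → Zn, so n(Zn) = 0.5141 / 2 = 0.2570 mol.
m(Zn) = 0.2570 × 65.38 = 16.8 g.

16.8 g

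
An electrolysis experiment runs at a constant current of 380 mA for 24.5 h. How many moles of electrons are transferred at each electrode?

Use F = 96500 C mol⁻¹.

Q = I·t = 0.3800 A × 88200 s = 33520 C.
n(e⁻) = Q/F = 33520 / 96500 = 0.347 mol.

0.347 mol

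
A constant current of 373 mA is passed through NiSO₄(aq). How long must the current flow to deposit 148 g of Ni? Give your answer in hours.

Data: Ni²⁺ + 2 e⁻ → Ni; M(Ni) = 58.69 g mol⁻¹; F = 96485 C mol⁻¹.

362 h

n(Ni) = m/M = 148 / 58.69 = 2.522 mol.
Each Ni atom requires 2 electrons, so n(e⁻) = 2 × 2.522 = 5.043 mol.
Q = n(e⁻)·F = 5.043 × 96485 = 486600 C.
t = Q/I = 486600 / 0.3730 A = 1305000 s = 362 h.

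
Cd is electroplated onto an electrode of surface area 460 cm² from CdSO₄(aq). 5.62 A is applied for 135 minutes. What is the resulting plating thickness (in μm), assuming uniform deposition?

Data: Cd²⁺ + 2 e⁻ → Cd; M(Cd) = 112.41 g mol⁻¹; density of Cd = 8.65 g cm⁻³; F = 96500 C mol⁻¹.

Q = I·t = 5.620 × 8100.0 = 45520 C; n(e⁻) = 0.4717 mol.
n(Cd) = n(e⁻)/2 = 0.2359 mol, so m = 0.2359 × 112.41 = 26.51 g.
Volume = m/ρ = 26.51 / 8.65 = 3.065 cm³.
Thickness = V/A = 3.065 / 460 = 0.00666 cm = 66.6 μm.

66.6 μm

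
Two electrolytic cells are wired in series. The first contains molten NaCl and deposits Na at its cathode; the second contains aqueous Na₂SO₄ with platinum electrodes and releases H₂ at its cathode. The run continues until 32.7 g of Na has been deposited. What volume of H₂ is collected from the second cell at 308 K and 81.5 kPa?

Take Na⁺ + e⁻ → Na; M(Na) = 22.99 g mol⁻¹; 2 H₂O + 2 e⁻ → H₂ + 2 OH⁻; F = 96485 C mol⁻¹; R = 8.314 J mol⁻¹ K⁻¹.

n(Na) = 32.7 / 22.99 = 1.422 mol, so n(e⁻) = 1 × 1.422 = 1.422 mol.
The cells are in series, so the same 1.422 mol of electrons passes through the second cell.
2 H₂O + 2 e⁻ → H₂ + 2 OH⁻ — 2 mol e⁻ per mol H₂, so n(H₂) = 1.422/2 = 0.7112 mol.
V = nRT/P = (0.7112 × 8.314 × 308) / (81.5 × 10³) = 0.0223 m³ = 22.3 L.

22.3 L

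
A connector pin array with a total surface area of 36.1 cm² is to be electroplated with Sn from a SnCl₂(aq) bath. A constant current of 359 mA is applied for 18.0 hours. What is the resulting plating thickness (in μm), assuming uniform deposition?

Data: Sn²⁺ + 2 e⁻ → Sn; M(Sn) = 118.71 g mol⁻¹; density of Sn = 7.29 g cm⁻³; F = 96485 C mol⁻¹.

Q = I·t = 0.3590 × 64800 = 23260 C; n(e⁻) = 0.2411 mol.
n(Sn) = n(e⁻)/2 = 0.1206 mol, so m = 0.1206 × 118.71 = 14.31 g.
Volume = m/ρ = 14.31 / 7.29 = 1.963 cm³.
Thickness = V/A = 1.963 / 36.1 = 0.0544 cm = 544 μm.

544 μm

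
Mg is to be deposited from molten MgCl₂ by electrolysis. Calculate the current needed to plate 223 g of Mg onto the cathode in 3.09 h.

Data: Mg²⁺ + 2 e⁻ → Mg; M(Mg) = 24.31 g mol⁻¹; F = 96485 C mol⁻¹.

159 A

n(Mg) = 223 / 24.31 = 9.173 mol.
n(e⁻) = 2 × 9.173 = 18.35 mol.
Q = n(e⁻)·F = 18.35 × 96485 = 1770000 C.
I = Q/t = 1770000 / 11124 s = 159 A.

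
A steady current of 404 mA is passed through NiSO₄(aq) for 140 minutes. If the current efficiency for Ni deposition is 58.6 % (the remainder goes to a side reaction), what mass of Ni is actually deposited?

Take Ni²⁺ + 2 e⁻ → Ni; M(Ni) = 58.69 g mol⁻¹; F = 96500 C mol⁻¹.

0.605 g

Q = I·t = 0.4040 × 8400.0 = 3394 C.
n(e⁻) = 3394/96500 = 0.03517 mol; theoretically n(Ni) = 0.03517/2 = 0.01758 mol, m_theo = 1.032 g.
At 58.6 % efficiency, m_actual = 0.586 × 1.032 = 0.605 g.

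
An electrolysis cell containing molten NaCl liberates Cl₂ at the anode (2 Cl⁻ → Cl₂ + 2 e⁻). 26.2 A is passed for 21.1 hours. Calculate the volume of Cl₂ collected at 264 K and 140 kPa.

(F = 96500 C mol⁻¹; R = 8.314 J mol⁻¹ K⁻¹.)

Q = I·t = 26.20 A × 75960 s = 1990000 C.
n(e⁻) = Q/F = 1990000 / 96500 = 20.62 mol.
2 electrons are transferred per Cl₂ molecule, so n(Cl₂) = 20.62 / 2 = 10.31 mol.
V = nRT/P = (10.31 × 8.314 × 264) / (140 × 10³ Pa) = 0.162 m³ = 162 L.

162 L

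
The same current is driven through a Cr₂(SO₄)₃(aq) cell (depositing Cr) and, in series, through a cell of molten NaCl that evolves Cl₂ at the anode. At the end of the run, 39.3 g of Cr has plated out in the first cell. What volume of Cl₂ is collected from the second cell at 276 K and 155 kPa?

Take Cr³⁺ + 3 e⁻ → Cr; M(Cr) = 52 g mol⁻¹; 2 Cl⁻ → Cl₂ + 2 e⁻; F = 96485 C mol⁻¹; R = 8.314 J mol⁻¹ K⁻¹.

16.8 L

n(Cr) = 39.3 / 52 = 0.7558 mol, so n(e⁻) = 3 × 0.7558 = 2.267 mol.
The cells are in series, so the same 2.267 mol of electrons passes through the second cell.
2 Cl⁻ → Cl₂ + 2 e⁻ — 2 mol e⁻ per mol Cl₂, so n(Cl₂) = 2.267/2 = 1.134 mol.
V = nRT/P = (1.134 × 8.314 × 276) / (155 × 10³) = 0.0168 m³ = 16.8 L.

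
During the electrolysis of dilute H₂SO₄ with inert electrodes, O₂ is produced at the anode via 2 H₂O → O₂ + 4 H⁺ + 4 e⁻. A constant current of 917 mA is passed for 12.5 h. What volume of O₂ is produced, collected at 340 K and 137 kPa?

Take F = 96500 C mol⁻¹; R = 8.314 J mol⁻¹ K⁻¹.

Q = I·t = 0.9170 A × 45000 s = 41260 C.
n(e⁻) = Q/F = 41260 / 96500 = 0.4276 mol.
4 electrons are transferred per O₂ molecule, so n(O₂) = 0.4276 / 4 = 0.1069 mol.
V = nRT/P = (0.1069 × 8.314 × 340) / (137 × 10³ Pa) = 0.00221 m³ = 2.21 L.

2.21 L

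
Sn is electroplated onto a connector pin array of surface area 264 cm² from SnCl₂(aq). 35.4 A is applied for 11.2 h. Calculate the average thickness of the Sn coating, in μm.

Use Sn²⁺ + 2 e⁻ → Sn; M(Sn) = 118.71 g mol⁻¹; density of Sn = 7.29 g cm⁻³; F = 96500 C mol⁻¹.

4560 μm

Q = I·t = 35.40 × 40320 = 1427000 C; n(e⁻) = 14.79 mol.
n(Sn) = n(e⁻)/2 = 7.395 mol, so m = 7.395 × 118.71 = 877.9 g.
Volume = m/ρ = 877.9 / 7.29 = 120.4 cm³.
Thickness = V/A = 120.4 / 264 = 0.456 cm = 4560 μm.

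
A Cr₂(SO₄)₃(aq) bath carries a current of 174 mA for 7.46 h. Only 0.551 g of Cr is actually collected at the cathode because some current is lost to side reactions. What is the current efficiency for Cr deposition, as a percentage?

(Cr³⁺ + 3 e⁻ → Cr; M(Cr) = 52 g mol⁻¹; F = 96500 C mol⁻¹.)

65.6 %

Q = I·t = 0.1740 × 26856 = 4673 C; n(e⁻) = 4673/96500 = 0.04842 mol.
Theoretical n(Cr) = n(e⁻)/3 = 0.01614 mol, i.e. m_theo = 0.01614 × 52 = 0.8394 g.
Efficiency = m_actual / m_theo = 0.551 / 0.8394 = 65.6 %.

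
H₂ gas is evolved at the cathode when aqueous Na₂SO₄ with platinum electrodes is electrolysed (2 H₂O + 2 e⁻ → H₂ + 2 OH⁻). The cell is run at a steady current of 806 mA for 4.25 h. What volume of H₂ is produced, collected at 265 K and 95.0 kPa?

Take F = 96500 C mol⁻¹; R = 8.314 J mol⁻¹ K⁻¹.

Q = I·t = 0.8060 A × 15300 s = 12330 C.
n(e⁻) = Q/F = 12330 / 96500 = 0.1278 mol.
2 electrons are transferred per H₂ molecule, so n(H₂) = 0.1278 / 2 = 0.06390 mol.
V = nRT/P = (0.06390 × 8.314 × 265) / (95.0 × 10³ Pa) = 0.00148 m³ = 1.48 L.

1.48 L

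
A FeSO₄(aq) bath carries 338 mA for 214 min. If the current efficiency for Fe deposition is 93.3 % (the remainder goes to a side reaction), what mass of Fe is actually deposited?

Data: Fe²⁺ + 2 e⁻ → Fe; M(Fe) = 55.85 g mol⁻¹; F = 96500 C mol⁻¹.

Q = I·t = 0.3380 × 12840 = 4340 C.
n(e⁻) = 4340/96500 = 0.04497 mol; theoretically n(Fe) = 0.04497/2 = 0.02249 mol, m_theo = 1.256 g.
At 93.3 % efficiency, m_actual = 0.933 × 1.256 = 1.17 g.

1.17 g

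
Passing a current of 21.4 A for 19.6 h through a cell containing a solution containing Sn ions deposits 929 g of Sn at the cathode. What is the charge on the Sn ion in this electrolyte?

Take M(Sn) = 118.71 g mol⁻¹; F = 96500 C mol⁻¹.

+2

Q = I·t = 21.40 A × 70560 s = 1510000 C, so n(e⁻) = 1510000/96500 = 15.65 mol.
n(Sn) deposited = 929 / 118.71 = 7.826 mol.
Electrons per atom = n(e⁻)/n(Sn) = 15.65 / 7.826 = 2.00 ≈ 2, so the ion is Sn²⁺.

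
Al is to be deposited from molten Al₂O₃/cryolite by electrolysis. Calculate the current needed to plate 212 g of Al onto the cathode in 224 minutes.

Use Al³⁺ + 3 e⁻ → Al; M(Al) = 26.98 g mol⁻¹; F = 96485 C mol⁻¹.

169 A

n(Al) = 212 / 26.98 = 7.858 mol.
n(e⁻) = 3 × 7.858 = 23.57 mol.
Q = n(e⁻)·F = 23.57 × 96485 = 2274000 C.
I = Q/t = 2274000 / 13440 s = 169 A.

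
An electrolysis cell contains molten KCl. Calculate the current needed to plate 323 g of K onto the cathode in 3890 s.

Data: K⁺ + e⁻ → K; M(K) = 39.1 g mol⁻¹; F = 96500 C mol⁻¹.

n(K) = 323 / 39.1 = 8.261 mol.
n(e⁻) = 1 × 8.261 = 8.261 mol.
Q = n(e⁻)·F = 8.261 × 96500 = 797200 C.
I = Q/t = 797200 / 3890.0 s = 205 A.

205 A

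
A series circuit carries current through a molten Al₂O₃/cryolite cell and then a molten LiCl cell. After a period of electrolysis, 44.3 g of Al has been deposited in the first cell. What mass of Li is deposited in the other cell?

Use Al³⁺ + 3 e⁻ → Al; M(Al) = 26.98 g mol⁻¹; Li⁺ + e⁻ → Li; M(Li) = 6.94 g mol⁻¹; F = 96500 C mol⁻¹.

34.2 g

n(Al) = 44.3 / 26.98 = 1.642 mol.
Since Al³⁺ + 3 e⁻ → Al, n(e⁻) passed = 3 × 1.642 = 4.926 mol.
Cells in series carry the same charge, so the same 4.926 mol of electrons passes through cell 2.
Li⁺ + e⁻ → Li, so n(Li) = 4.926 / 1 = 4.926 mol.
m(Li) = 4.926 × 6.94 = 34.2 g.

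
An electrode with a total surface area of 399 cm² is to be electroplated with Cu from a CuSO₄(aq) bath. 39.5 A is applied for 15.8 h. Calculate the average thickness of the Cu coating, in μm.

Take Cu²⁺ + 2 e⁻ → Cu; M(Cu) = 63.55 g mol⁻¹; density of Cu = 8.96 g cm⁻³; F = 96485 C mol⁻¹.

Q = I·t = 39.50 × 56880 = 2247000 C; n(e⁻) = 23.29 mol.
n(Cu) = n(e⁻)/2 = 11.64 mol, so m = 11.64 × 63.55 = 739.9 g.
Volume = m/ρ = 739.9 / 8.96 = 82.58 cm³.
Thickness = V/A = 82.58 / 399 = 0.207 cm = 2070 μm.

2070 μm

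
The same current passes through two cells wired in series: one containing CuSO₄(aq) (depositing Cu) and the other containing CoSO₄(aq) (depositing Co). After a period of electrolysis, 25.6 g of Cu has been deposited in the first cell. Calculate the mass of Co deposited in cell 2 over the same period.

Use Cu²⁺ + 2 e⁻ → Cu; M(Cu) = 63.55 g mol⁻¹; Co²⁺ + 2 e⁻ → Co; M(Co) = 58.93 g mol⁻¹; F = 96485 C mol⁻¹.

n(Cu) = 25.6 / 63.55 = 0.4028 mol.
Since Cu²⁺ + 2 e⁻ → Cu, n(e⁻) passed = 2 × 0.4028 = 0.8057 mol.
Cells in series carry the same charge, so the same 0.8057 mol of electrons passes through cell 2.
Co²⁺ + 2 e⁻ → Co, so n(Co) = 0.8057 / 2 = 0.4028 mol.
m(Co) = 0.4028 × 58.93 = 23.7 g.

23.7 g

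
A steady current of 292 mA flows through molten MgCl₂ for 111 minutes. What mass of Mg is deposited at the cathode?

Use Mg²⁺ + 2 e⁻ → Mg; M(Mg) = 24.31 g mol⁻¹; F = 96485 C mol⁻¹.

Q = I·t = 0.2920 A × 6660.0 s = 1945 C.
n(e⁻) = Q/F = 1945 / 96485 = 0.02016 mol.
Mg²⁺ + 2 e⁻ → Mg, so n(Mg) = n(e⁻)/2 = 0.01008 mol.
m = n·M = 0.01008 × 24.31 = 0.245 g.

0.245 g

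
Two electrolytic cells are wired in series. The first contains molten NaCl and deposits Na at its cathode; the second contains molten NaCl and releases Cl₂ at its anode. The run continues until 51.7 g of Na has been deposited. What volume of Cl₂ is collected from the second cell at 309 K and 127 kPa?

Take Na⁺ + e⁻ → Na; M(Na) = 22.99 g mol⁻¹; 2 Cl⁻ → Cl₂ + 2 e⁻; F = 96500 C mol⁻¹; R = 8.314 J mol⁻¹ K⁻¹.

n(Na) = 51.7 / 22.99 = 2.249 mol, so n(e⁻) = 1 × 2.249 = 2.249 mol.
The cells are in series, so the same 2.249 mol of electrons passes through the second cell.
2 Cl⁻ → Cl₂ + 2 e⁻ — 2 mol e⁻ per mol Cl₂, so n(Cl₂) = 2.249/2 = 1.124 mol.
V = nRT/P = (1.124 × 8.314 × 309) / (127 × 10³) = 0.0227 m³ = 22.7 L.

22.7 L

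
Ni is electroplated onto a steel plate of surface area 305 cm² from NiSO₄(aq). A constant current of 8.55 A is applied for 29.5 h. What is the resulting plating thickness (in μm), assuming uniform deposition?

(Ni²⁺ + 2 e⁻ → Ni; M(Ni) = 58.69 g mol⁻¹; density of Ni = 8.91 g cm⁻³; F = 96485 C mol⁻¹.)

1020 μm

Q = I·t = 8.550 × 106200 = 908000 C; n(e⁻) = 9.411 mol.
n(Ni) = n(e⁻)/2 = 4.705 mol, so m = 4.705 × 58.69 = 276.2 g.
Volume = m/ρ = 276.2 / 8.91 = 30.99 cm³.
Thickness = V/A = 30.99 / 305 = 0.102 cm = 1020 μm.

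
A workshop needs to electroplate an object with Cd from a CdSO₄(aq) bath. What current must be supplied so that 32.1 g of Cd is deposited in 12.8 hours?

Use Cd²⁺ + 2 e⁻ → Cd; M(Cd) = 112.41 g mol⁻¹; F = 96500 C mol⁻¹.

n(Cd) = 32.1 / 112.41 = 0.2856 mol.
n(e⁻) = 2 × 0.2856 = 0.5711 mol.
Q = n(e⁻)·F = 0.5711 × 96500 = 55110 C.
I = Q/t = 55110 / 46080 s = 1.20 A.

1.20 A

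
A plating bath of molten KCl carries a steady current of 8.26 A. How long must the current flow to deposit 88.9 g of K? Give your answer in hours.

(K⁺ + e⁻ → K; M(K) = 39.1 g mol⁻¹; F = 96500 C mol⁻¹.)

7.38 h

n(K) = m/M = 88.9 / 39.1 = 2.274 mol.
Each K atom requires 1 electron, so n(e⁻) = 1 × 2.274 = 2.274 mol.
Q = n(e⁻)·F = 2.274 × 96500 = 219400 C.
t = Q/I = 219400 / 8.260 A = 26560 s = 7.38 h.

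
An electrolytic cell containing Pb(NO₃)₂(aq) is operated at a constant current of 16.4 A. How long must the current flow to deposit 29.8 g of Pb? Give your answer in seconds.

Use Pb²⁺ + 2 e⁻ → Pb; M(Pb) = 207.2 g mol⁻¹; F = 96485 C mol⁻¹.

n(Pb) = m/M = 29.8 / 207.2 = 0.1438 mol.
Each Pb atom requires 2 electrons, so n(e⁻) = 2 × 0.1438 = 0.2876 mol.
Q = n(e⁻)·F = 0.2876 × 96485 = 27750 C.
t = Q/I = 27750 / 16.40 A = 1692 s.

1690 s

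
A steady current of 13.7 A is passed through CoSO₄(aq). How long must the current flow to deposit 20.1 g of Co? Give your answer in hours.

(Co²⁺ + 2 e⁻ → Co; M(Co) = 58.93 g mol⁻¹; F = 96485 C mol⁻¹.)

n(Co) = m/M = 20.1 / 58.93 = 0.3411 mol.
Each Co atom requires 2 electrons, so n(e⁻) = 2 × 0.3411 = 0.6822 mol.
Q = n(e⁻)·F = 0.6822 × 96485 = 65820 C.
t = Q/I = 65820 / 13.70 A = 4804 s = 1.33 h.

1.33 h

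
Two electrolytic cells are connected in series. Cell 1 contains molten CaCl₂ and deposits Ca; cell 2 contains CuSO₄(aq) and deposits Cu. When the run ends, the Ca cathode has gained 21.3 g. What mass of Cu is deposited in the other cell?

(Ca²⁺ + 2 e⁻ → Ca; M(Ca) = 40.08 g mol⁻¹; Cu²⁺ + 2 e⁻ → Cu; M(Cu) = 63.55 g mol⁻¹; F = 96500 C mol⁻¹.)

33.8 g

n(Ca) = 21.3 / 40.08 = 0.5314 mol.
Since Ca²⁺ + 2 e⁻ → Ca, n(e⁻) passed = 2 × 0.5314 = 1.063 mol.
Cells in series carry the same charge, so the same 1.063 mol of electrons passes through cell 2.
Cu²⁺ + 2 e⁻ → Cu, so n(Cu) = 1.063 / 2 = 0.5314 mol.
m(Cu) = 0.5314 × 63.55 = 33.8 g.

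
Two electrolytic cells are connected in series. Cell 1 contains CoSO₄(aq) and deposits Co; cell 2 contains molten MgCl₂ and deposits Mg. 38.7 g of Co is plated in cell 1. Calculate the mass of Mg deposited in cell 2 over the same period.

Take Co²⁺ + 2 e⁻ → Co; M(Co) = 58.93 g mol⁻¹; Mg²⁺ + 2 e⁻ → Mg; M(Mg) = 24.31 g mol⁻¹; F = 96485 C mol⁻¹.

n(Co) = 38.7 / 58.93 = 0.6567 mol.
Since Co²⁺ + 2 e⁻ → Co, n(e⁻) passed = 2 × 0.6567 = 1.313 mol.
Cells in series carry the same charge, so the same 1.313 mol of electrons passes through cell 2.
Mg²⁺ + 2 e⁻ → Mg, so n(Mg) = 1.313 / 2 = 0.6567 mol.
m(Mg) = 0.6567 × 24.31 = 16.0 g.

16.0 g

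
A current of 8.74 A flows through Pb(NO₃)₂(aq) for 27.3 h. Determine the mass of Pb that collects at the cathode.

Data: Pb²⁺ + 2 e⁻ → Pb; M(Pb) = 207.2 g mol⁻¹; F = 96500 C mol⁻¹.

922 g

Q = I·t = 8.740 A × 98280 s = 859000 C.
n(e⁻) = Q/F = 859000 / 96500 = 8.901 mol.
Pb²⁺ + 2 e⁻ → Pb, so n(Pb) = n(e⁻)/2 = 4.451 mol.
m = n·M = 4.451 × 207.2 = 922 g.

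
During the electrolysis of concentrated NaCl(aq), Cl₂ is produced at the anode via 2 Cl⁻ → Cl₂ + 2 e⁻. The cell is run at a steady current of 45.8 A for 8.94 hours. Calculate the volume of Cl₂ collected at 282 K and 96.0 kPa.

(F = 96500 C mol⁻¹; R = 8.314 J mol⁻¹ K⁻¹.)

Q = I·t = 45.80 A × 32184 s = 1474000 C.
n(e⁻) = Q/F = 1474000 / 96500 = 15.27 mol.
2 electrons are transferred per Cl₂ molecule, so n(Cl₂) = 15.27 / 2 = 7.637 mol.
V = nRT/P = (7.637 × 8.314 × 282) / (96.0 × 10³ Pa) = 0.187 m³ = 187 L.

187 L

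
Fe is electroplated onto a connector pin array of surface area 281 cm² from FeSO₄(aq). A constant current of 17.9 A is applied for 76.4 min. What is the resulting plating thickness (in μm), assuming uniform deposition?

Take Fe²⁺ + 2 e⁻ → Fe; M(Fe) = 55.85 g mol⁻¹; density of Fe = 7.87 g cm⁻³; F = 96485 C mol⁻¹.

107 μm

Q = I·t = 17.90 × 4584.0 = 82050 C; n(e⁻) = 0.8504 mol.
n(Fe) = n(e⁻)/2 = 0.4252 mol, so m = 0.4252 × 55.85 = 23.75 g.
Volume = m/ρ = 23.75 / 7.87 = 3.018 cm³.
Thickness = V/A = 3.018 / 281 = 0.0107 cm = 107 μm.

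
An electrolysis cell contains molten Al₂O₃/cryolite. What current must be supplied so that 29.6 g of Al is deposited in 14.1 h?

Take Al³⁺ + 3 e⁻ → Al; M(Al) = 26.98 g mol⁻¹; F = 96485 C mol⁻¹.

6.26 A

n(Al) = 29.6 / 26.98 = 1.097 mol.
n(e⁻) = 3 × 1.097 = 3.291 mol.
Q = n(e⁻)·F = 3.291 × 96485 = 317600 C.
I = Q/t = 317600 / 50760 s = 6.26 A.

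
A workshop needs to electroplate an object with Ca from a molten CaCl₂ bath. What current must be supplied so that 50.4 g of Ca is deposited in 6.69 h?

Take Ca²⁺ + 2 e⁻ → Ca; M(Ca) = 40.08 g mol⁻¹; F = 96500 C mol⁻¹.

n(Ca) = 50.4 / 40.08 = 1.257 mol.
n(e⁻) = 2 × 1.257 = 2.515 mol.
Q = n(e⁻)·F = 2.515 × 96500 = 242700 C.
I = Q/t = 242700 / 24084 s = 10.1 A.

10.1 A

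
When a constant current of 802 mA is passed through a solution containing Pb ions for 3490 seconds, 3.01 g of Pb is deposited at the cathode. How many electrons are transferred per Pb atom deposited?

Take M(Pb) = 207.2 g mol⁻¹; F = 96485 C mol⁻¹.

Q = I·t = 0.8020 A × 3490.0 s = 2799 C, so n(e⁻) = 2799/96485 = 0.02901 mol.
n(Pb) deposited = 3.01 / 207.2 = 0.01453 mol.
Electrons per atom = n(e⁻)/n(Pb) = 0.02901 / 0.01453 = 2.00 ≈ 2, so the ion is Pb²⁺.

2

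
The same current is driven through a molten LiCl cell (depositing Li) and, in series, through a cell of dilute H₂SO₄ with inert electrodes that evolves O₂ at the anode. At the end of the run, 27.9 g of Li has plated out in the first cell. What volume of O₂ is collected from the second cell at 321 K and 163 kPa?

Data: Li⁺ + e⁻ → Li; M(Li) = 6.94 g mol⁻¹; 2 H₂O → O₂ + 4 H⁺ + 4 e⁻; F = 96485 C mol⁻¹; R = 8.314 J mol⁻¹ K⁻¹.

n(Li) = 27.9 / 6.94 = 4.020 mol, so n(e⁻) = 1 × 4.020 = 4.020 mol.
The cells are in series, so the same 4.020 mol of electrons passes through the second cell.
2 H₂O → O₂ + 4 H⁺ + 4 e⁻ — 4 mol e⁻ per mol O₂, so n(O₂) = 4.020/4 = 1.005 mol.
V = nRT/P = (1.005 × 8.314 × 321) / (163 × 10³) = 0.0165 m³ = 16.5 L.

16.5 L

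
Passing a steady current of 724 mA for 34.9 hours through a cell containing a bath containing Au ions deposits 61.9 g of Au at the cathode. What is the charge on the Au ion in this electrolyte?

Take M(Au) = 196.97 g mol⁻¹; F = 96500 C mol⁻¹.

+3

Q = I·t = 0.7240 A × 125640 s = 90960 C, so n(e⁻) = 90960/96500 = 0.9426 mol.
n(Au) deposited = 61.9 / 196.97 = 0.3143 mol.
Electrons per atom = n(e⁻)/n(Au) = 0.9426 / 0.3143 = 3.00 ≈ 3, so the ion is Au³⁺.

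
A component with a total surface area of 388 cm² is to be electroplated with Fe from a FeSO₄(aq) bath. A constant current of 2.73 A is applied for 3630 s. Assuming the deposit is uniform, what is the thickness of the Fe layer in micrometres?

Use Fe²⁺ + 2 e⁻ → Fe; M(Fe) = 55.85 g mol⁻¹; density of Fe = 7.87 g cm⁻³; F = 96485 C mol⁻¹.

9.39 μm

Q = I·t = 2.730 × 3630.0 = 9910 C; n(e⁻) = 0.1027 mol.
n(Fe) = n(e⁻)/2 = 0.05135 mol, so m = 0.05135 × 55.85 = 2.868 g.
Volume = m/ρ = 2.868 / 7.87 = 0.3644 cm³.
Thickness = V/A = 0.3644 / 388 = 9.39 × 10⁻⁴ cm = 9.39 μm.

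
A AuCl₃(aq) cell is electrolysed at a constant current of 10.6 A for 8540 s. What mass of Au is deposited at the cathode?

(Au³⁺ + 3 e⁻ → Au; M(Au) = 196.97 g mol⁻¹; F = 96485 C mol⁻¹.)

Q = I·t = 10.60 A × 8540.0 s = 90520 C.
n(e⁻) = Q/F = 90520 / 96485 = 0.9382 mol.
Au³⁺ + 3 e⁻ → Au, so n(Au) = n(e⁻)/3 = 0.3127 mol.
m = n·M = 0.3127 × 196.97 = 61.6 g.

61.6 g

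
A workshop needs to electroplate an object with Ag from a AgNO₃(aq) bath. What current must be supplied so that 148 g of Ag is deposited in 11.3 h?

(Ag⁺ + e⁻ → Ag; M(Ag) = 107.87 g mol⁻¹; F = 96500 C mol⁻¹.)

3.25 A

n(Ag) = 148 / 107.87 = 1.372 mol.
n(e⁻) = 1 × 1.372 = 1.372 mol.
Q = n(e⁻)·F = 1.372 × 96500 = 132400 C.
I = Q/t = 132400 / 40680 s = 3.25 A.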